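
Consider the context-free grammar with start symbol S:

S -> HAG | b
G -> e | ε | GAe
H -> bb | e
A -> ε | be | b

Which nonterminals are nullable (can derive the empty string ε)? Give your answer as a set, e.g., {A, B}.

Directly nullable (have an ε-rule): {A, G}.
Not nullable: H, S — each has a terminal in every rule's right-hand side or depends on a non-nullable symbol.

{A, G}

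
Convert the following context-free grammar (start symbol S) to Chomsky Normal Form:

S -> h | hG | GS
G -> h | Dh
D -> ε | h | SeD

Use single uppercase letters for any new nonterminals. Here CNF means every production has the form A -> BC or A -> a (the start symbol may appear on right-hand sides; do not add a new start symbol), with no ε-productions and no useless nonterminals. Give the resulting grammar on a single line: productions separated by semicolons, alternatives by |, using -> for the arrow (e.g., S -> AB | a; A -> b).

Nullable: {D}; after ε-elimination: S -> h | GS | hG; D -> h | Se | SeD; G -> h | Dh.
No unit productions to eliminate.
TERM: introduce A -> e, B -> h and substitute in every rule of length ≥2.
BIN: D -> SAD becomes D -> SC, C -> AD.

S -> h | BG | GS; A -> e; B -> h; C -> AD; D -> h | SA | SC; G -> h | DB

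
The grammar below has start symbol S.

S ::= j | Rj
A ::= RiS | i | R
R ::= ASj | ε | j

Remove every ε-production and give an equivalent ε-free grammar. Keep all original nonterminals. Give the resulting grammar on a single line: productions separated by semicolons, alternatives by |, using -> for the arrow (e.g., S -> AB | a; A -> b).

Nullable set: {A, R}.
S -> Rj: R nullable, giving Rj | j.
A -> R: R nullable, giving R.
A -> RiS: R nullable, giving RiS | iS.
Drop R -> ε.
R -> ASj: A nullable, giving ASj | Sj.
Unchanged (no nullable symbols): S -> j; A -> i; R -> j.

S -> j | Rj; A -> R | i | iS | RiS; R -> j | Sj | ASj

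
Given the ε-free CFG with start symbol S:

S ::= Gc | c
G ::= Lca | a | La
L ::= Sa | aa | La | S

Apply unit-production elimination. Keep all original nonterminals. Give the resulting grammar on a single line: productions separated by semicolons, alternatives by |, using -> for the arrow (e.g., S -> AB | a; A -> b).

S -> c | Gc; G -> a | La | Lca; L -> c | Gc | La | Sa | aa

Unit productions: L->S.
Unit pairs (A ⇒* B via units): (L,S).
S: inherits non-unit rules of {S} → Gc | c.
G: inherits non-unit rules of {G} → La | Lca | a.
L: inherits non-unit rules of {L, S} → Gc | La | Sa | aa | c.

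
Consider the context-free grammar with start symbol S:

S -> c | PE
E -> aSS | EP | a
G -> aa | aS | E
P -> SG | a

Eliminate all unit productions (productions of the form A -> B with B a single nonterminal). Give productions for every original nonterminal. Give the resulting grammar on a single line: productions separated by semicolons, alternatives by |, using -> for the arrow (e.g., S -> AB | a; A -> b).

S -> c | PE; E -> a | EP | aSS; G -> a | EP | aS | aa | aSS; P -> a | SG

Unit productions: G->E.
Unit pairs (A ⇒* B via units): (G,E).
S: inherits non-unit rules of {S} → PE | c.
E: inherits non-unit rules of {E} → EP | a | aSS.
G: inherits non-unit rules of {E, G} → EP | a | aS | aSS | aa.
P: inherits non-unit rules of {P} → SG | a.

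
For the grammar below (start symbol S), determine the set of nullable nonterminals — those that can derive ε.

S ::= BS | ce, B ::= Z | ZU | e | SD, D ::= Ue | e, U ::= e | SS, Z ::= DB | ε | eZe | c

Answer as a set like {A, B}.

{B, Z}

Directly nullable (have an ε-rule): {Z}.
B is nullable via B -> Z (every symbol on the right is already known nullable).
Not nullable: D, S, U — each has a terminal in every rule's right-hand side or depends on a non-nullable symbol.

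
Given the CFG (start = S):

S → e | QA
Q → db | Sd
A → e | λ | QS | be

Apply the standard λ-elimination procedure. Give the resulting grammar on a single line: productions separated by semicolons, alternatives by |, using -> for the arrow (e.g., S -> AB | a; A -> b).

S -> Q | e | QA; A -> e | QS | be; Q -> Sd | db

Nullable set: {A}.
S -> QA: A nullable, giving Q | QA.
Drop A -> λ.
Unchanged (no nullable symbols): S -> e; A -> QS; A -> be; A -> e; Q -> Sd; Q -> db.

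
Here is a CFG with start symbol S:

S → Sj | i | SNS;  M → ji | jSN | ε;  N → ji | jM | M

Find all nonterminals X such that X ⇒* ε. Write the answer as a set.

{M, N}

Directly nullable (have an ε-rule): {M}.
N is nullable via N -> M (every symbol on the right is already known nullable).
Not nullable: S — each has a terminal in every rule's right-hand side or depends on a non-nullable symbol.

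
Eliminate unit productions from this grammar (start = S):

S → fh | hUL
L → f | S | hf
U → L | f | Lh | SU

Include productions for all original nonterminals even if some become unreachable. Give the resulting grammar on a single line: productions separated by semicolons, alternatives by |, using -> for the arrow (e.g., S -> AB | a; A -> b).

S -> fh | hUL; L -> f | fh | hf | hUL; U -> f | Lh | SU | fh | hf | hUL

Unit productions: L->S, U->L.
Unit pairs (A ⇒* B via units): (L,S), (U,L), (U,S).
S: inherits non-unit rules of {S} → fh | hUL.
L: inherits non-unit rules of {L, S} → f | fh | hUL | hf.
U: inherits non-unit rules of {L, S, U} → Lh | SU | f | fh | hUL | hf.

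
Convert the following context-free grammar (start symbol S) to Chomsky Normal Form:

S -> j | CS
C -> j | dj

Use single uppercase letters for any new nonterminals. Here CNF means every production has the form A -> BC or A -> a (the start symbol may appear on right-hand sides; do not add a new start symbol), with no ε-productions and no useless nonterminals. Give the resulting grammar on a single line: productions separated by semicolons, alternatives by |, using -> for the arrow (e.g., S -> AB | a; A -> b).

No ε-productions.
No unit productions to eliminate.
TERM: introduce A -> d, B -> j and substitute in every rule of length ≥2.

S -> j | CS; A -> d; B -> j; C -> j | AB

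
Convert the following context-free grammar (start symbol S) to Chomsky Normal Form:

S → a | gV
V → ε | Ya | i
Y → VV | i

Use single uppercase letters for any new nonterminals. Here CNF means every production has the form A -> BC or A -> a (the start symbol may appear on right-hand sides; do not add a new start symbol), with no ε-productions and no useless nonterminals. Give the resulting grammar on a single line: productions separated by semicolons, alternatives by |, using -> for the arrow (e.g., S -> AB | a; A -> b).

Nullable: {V, Y}; after ε-elimination: S -> a | g | gV; V -> a | i | Ya; Y -> V | i | VV.
After unit-elimination: S -> a | g | gV; V -> a | i | Ya; Y -> a | i | VV | Ya.
TERM: introduce B -> a, A -> g and substitute in every rule of length ≥2.

S -> a | g | AV; A -> g; B -> a; V -> a | i | YB; Y -> a | i | VV | YB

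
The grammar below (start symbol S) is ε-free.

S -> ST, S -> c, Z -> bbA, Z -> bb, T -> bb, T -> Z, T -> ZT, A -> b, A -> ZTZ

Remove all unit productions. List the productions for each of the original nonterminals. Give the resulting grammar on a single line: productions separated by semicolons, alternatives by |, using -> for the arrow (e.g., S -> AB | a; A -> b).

Unit productions: T->Z.
Unit pairs (A ⇒* B via units): (T,Z).
S: inherits non-unit rules of {S} → ST | c.
A: inherits non-unit rules of {A} → ZTZ | b.
T: inherits non-unit rules of {T, Z} → ZT | bb | bbA.
Z: inherits non-unit rules of {Z} → bb | bbA.

S -> c | ST; A -> b | ZTZ; T -> ZT | bb | bbA; Z -> bb | bbA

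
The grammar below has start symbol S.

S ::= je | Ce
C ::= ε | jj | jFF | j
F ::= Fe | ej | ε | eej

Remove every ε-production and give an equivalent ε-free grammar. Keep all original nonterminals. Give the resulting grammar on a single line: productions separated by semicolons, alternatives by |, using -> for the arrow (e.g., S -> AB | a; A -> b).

Nullable set: {C, F}.
S -> Ce: C nullable, giving Ce | e.
Drop C -> ε.
C -> jFF: F, F nullable, giving j | jF | jFF.
Drop F -> ε.
F -> Fe: F nullable, giving Fe | e.
Unchanged (no nullable symbols): S -> je; C -> j; C -> jj; F -> eej; F -> ej.

S -> e | Ce | je; C -> j | jF | jj | jFF; F -> e | Fe | ej | eej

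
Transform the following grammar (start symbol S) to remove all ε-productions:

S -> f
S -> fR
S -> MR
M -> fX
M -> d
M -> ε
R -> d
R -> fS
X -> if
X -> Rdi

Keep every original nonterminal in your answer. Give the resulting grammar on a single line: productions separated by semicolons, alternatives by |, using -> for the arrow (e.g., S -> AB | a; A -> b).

Nullable set: {M}.
S -> MR: M nullable, giving MR | R.
Drop M -> ε.
Unchanged (no nullable symbols): S -> f; S -> fR; M -> d; M -> fX; R -> d; R -> fS; X -> Rdi; X -> if.

S -> R | f | MR | fR; M -> d | fX; R -> d | fS; X -> if | Rdi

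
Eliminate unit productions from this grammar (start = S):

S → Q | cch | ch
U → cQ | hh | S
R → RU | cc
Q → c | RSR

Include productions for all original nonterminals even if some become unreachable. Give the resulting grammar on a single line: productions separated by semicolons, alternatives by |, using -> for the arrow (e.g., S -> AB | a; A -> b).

S -> c | ch | RSR | cch; Q -> c | RSR; R -> RU | cc; U -> c | cQ | ch | hh | RSR | cch

Unit productions: S->Q, U->S.
Unit pairs (A ⇒* B via units): (S,Q), (U,Q), (U,S).
S: inherits non-unit rules of {Q, S} → RSR | c | cch | ch.
Q: inherits non-unit rules of {Q} → RSR | c.
R: inherits non-unit rules of {R} → RU | cc.
U: inherits non-unit rules of {Q, S, U} → RSR | c | cQ | cch | ch | hh.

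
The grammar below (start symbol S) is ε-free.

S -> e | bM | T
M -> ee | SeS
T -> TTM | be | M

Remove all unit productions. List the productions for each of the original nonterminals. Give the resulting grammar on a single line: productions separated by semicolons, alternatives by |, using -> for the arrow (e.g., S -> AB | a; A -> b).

S -> e | bM | be | ee | SeS | TTM; M -> ee | SeS; T -> be | ee | SeS | TTM

Unit productions: S->T, T->M.
Unit pairs (A ⇒* B via units): (S,M), (S,T), (T,M).
S: inherits non-unit rules of {M, S, T} → SeS | TTM | bM | be | e | ee.
M: inherits non-unit rules of {M} → SeS | ee.
T: inherits non-unit rules of {M, T} → SeS | TTM | be | ee.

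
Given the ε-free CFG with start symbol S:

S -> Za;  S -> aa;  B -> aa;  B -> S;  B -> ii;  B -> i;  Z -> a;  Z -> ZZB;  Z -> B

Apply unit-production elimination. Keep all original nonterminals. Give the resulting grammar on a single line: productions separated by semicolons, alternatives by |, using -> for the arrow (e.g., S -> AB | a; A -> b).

S -> Za | aa; B -> i | Za | aa | ii; Z -> a | i | Za | aa | ii | ZZB

Unit productions: B->S, Z->B.
Unit pairs (A ⇒* B via units): (B,S), (Z,B), (Z,S).
S: inherits non-unit rules of {S} → Za | aa.
B: inherits non-unit rules of {B, S} → Za | aa | i | ii.
Z: inherits non-unit rules of {B, S, Z} → ZZB | Za | a | aa | i | ii.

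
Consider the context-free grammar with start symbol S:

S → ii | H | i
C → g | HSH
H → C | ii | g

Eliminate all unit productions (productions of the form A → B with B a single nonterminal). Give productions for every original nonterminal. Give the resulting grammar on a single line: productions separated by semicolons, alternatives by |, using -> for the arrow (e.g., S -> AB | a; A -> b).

S -> g | i | ii | HSH; C -> g | HSH; H -> g | ii | HSH

Unit productions: H->C, S->H.
Unit pairs (A ⇒* B via units): (H,C), (S,C), (S,H).
S: inherits non-unit rules of {C, H, S} → HSH | g | i | ii.
C: inherits non-unit rules of {C} → HSH | g.
H: inherits non-unit rules of {C, H} → HSH | g | ii.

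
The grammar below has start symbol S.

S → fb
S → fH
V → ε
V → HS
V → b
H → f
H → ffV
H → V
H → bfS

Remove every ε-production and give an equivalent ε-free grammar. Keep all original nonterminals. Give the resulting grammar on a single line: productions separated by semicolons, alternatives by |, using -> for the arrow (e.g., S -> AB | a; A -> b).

S -> f | fH | fb; H -> V | f | ff | bfS | ffV; V -> S | b | HS

Nullable set: {H, V}.
S -> fH: H nullable, giving f | fH.
H -> V: V nullable, giving V.
H -> ffV: V nullable, giving ff | ffV.
Drop V -> ε.
V -> HS: H nullable, giving HS | S.
Unchanged (no nullable symbols): S -> fb; H -> bfS; H -> f; V -> b.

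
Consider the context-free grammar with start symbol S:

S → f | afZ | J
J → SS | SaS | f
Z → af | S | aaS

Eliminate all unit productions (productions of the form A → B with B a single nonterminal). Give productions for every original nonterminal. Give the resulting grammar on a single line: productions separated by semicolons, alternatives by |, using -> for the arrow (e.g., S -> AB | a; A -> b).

Unit productions: S->J, Z->S.
Unit pairs (A ⇒* B via units): (S,J), (Z,J), (Z,S).
S: inherits non-unit rules of {J, S} → SS | SaS | afZ | f.
J: inherits non-unit rules of {J} → SS | SaS | f.
Z: inherits non-unit rules of {J, S, Z} → SS | SaS | aaS | af | afZ | f.

S -> f | SS | SaS | afZ; J -> f | SS | SaS; Z -> f | SS | af | SaS | aaS | afZ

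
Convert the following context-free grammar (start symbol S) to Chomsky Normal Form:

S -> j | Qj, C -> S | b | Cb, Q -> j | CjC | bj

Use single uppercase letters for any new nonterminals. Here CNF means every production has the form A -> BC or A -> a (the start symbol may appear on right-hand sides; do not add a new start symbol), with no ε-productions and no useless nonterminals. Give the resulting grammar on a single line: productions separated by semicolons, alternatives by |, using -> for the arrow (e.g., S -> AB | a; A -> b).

No ε-productions.
After unit-elimination: S -> j | Qj; C -> b | j | Cb | Qj; Q -> j | bj | CjC.
TERM: introduce A -> b, B -> j and substitute in every rule of length ≥2.
BIN: Q -> CBC becomes Q -> CD, D -> BC.

S -> j | QB; A -> b; B -> j; C -> b | j | CA | QB; D -> BC; Q -> j | AB | CD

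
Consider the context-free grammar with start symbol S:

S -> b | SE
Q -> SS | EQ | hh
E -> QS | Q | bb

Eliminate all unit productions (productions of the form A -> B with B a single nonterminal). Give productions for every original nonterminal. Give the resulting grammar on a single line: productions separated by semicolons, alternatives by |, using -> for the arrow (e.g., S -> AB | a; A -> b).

S -> b | SE; E -> EQ | QS | SS | bb | hh; Q -> EQ | SS | hh

Unit productions: E->Q.
Unit pairs (A ⇒* B via units): (E,Q).
S: inherits non-unit rules of {S} → SE | b.
E: inherits non-unit rules of {E, Q} → EQ | QS | SS | bb | hh.
Q: inherits non-unit rules of {Q} → EQ | SS | hh.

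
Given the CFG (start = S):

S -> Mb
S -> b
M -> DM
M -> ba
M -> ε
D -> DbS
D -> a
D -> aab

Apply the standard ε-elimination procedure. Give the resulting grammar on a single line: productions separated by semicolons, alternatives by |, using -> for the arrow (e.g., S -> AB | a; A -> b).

S -> b | Mb; D -> a | DbS | aab; M -> D | DM | ba

Nullable set: {M}.
S -> Mb: M nullable, giving Mb | b.
Drop M -> ε.
M -> DM: M nullable, giving D | DM.
Unchanged (no nullable symbols): S -> b; D -> DbS; D -> a; D -> aab; M -> ba.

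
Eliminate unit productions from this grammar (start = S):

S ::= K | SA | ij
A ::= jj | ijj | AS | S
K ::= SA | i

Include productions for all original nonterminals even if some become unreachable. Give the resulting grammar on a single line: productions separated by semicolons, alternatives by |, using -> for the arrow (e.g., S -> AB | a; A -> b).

Unit productions: A->S, S->K.
Unit pairs (A ⇒* B via units): (A,K), (A,S), (S,K).
S: inherits non-unit rules of {K, S} → SA | i | ij.
A: inherits non-unit rules of {A, K, S} → AS | SA | i | ij | ijj | jj.
K: inherits non-unit rules of {K} → SA | i.

S -> i | SA | ij; A -> i | AS | SA | ij | jj | ijj; K -> i | SA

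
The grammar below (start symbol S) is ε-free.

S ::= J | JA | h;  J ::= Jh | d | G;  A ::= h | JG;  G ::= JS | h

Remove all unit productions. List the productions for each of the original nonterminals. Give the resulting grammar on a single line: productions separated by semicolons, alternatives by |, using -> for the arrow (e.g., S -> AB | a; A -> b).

Unit productions: J->G, S->J.
Unit pairs (A ⇒* B via units): (J,G), (S,G), (S,J).
S: inherits non-unit rules of {G, J, S} → JA | JS | Jh | d | h.
A: inherits non-unit rules of {A} → JG | h.
G: inherits non-unit rules of {G} → JS | h.
J: inherits non-unit rules of {G, J} → JS | Jh | d | h.

S -> d | h | JA | JS | Jh; A -> h | JG; G -> h | JS; J -> d | h | JS | Jh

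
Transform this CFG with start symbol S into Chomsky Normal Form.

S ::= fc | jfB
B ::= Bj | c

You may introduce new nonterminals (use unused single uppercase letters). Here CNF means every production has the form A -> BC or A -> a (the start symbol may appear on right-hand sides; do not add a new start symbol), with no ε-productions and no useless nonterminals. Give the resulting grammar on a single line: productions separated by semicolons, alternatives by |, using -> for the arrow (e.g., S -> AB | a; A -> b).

S -> AE | CD; A -> j; B -> c | BA; C -> f; D -> c; E -> CB

No ε-productions.
No unit productions to eliminate.
TERM: introduce D -> c, C -> f, A -> j and substitute in every rule of length ≥2.
BIN: S -> ACB becomes S -> AE, E -> CB.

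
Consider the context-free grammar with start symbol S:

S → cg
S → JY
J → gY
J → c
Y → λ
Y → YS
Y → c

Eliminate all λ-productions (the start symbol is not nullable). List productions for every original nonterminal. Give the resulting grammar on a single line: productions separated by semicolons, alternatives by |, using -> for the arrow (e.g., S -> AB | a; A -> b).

Nullable set: {Y}.
S -> JY: Y nullable, giving J | JY.
J -> gY: Y nullable, giving g | gY.
Drop Y -> λ.
Y -> YS: Y nullable, giving S | YS.
Unchanged (no nullable symbols): S -> cg; J -> c; Y -> c.

S -> J | JY | cg; J -> c | g | gY; Y -> S | c | YS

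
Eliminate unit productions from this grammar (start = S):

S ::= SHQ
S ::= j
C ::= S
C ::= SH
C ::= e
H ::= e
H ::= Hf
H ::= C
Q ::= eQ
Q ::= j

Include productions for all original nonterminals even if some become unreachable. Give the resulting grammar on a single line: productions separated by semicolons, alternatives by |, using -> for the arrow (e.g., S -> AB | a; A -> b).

S -> j | SHQ; C -> e | j | SH | SHQ; H -> e | j | Hf | SH | SHQ; Q -> j | eQ

Unit productions: C->S, H->C.
Unit pairs (A ⇒* B via units): (C,S), (H,C), (H,S).
S: inherits non-unit rules of {S} → SHQ | j.
C: inherits non-unit rules of {C, S} → SH | SHQ | e | j.
H: inherits non-unit rules of {C, H, S} → Hf | SH | SHQ | e | j.
Q: inherits non-unit rules of {Q} → eQ | j.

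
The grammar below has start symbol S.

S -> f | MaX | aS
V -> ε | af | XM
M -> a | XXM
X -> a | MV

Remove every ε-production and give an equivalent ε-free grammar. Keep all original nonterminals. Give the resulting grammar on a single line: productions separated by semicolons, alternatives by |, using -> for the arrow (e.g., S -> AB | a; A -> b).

Nullable set: {V}.
Drop V -> ε.
X -> MV: V nullable, giving M | MV.
Unchanged (no nullable symbols): S -> MaX; S -> aS; S -> f; M -> XXM; M -> a; V -> XM; V -> af; X -> a.

S -> f | aS | MaX; M -> a | XXM; V -> XM | af; X -> M | a | MV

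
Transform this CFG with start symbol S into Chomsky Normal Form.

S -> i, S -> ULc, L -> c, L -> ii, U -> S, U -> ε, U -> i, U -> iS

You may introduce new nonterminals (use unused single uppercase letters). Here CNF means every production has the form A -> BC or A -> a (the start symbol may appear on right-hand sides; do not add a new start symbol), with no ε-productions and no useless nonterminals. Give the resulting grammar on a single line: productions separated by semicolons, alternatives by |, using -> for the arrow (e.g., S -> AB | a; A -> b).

Nullable: {U}; after ε-elimination: S -> i | Lc | ULc; L -> c | ii; U -> S | i | iS.
After unit-elimination: S -> i | Lc | ULc; L -> c | ii; U -> i | Lc | iS | ULc.
TERM: introduce B -> c, A -> i and substitute in every rule of length ≥2.
BIN: S -> ULB becomes S -> UC, C -> LB; U -> ULB becomes U -> UD, D -> LB.

S -> i | LB | UC; A -> i; B -> c; C -> LB; D -> LB; L -> c | AA; U -> i | AS | LB | UD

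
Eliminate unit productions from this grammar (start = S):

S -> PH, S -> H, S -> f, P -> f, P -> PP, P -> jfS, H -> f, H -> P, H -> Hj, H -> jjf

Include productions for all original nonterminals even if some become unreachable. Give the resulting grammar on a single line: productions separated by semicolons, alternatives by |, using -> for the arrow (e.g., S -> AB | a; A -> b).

S -> f | Hj | PH | PP | jfS | jjf; H -> f | Hj | PP | jfS | jjf; P -> f | PP | jfS

Unit productions: H->P, S->H.
Unit pairs (A ⇒* B via units): (H,P), (S,H), (S,P).
S: inherits non-unit rules of {H, P, S} → Hj | PH | PP | f | jfS | jjf.
H: inherits non-unit rules of {H, P} → Hj | PP | f | jfS | jjf.
P: inherits non-unit rules of {P} → PP | f | jfS.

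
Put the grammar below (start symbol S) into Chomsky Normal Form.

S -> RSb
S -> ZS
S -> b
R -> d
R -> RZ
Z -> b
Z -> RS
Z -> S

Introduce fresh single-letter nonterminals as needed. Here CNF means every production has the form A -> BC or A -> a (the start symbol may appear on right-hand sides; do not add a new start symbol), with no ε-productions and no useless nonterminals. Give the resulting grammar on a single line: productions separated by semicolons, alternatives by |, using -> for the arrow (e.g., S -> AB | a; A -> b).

No ε-productions.
After unit-elimination: S -> b | ZS | RSb; R -> d | RZ; Z -> b | RS | ZS | RSb.
TERM: introduce A -> b and substitute in every rule of length ≥2.
BIN: S -> RSA becomes S -> RB, B -> SA; Z -> RSA becomes Z -> RC, C -> SA.

S -> b | RB | ZS; A -> b; B -> SA; C -> SA; R -> d | RZ; Z -> b | RC | RS | ZS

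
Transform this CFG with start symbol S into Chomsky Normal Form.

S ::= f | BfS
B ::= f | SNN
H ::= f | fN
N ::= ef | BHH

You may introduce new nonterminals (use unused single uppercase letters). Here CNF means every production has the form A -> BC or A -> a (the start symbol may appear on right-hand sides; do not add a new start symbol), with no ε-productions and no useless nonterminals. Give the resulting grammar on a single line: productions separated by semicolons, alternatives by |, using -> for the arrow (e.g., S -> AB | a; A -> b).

No ε-productions.
No unit productions to eliminate.
TERM: introduce C -> e, A -> f and substitute in every rule of length ≥2.
BIN: B -> SNN becomes B -> SD, D -> NN; N -> BHH becomes N -> BE, E -> HH; S -> BAS becomes S -> BF, F -> AS.

S -> f | BF; A -> f; B -> f | SD; C -> e; D -> NN; E -> HH; F -> AS; H -> f | AN; N -> BE | CA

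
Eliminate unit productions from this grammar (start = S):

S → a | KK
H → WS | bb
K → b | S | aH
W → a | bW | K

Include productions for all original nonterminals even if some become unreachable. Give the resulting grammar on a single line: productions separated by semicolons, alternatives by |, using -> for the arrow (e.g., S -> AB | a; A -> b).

Unit productions: K->S, W->K.
Unit pairs (A ⇒* B via units): (K,S), (W,K), (W,S).
S: inherits non-unit rules of {S} → KK | a.
H: inherits non-unit rules of {H} → WS | bb.
K: inherits non-unit rules of {K, S} → KK | a | aH | b.
W: inherits non-unit rules of {K, S, W} → KK | a | aH | b | bW.

S -> a | KK; H -> WS | bb; K -> a | b | KK | aH; W -> a | b | KK | aH | bW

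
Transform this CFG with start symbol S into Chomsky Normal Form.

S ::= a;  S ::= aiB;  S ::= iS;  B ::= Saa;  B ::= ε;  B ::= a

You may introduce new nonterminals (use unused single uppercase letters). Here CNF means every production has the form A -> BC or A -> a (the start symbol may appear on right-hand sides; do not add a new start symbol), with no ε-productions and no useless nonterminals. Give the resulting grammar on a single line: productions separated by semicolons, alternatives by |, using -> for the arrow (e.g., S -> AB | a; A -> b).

S -> a | AC | AE | CS; A -> a; B -> a | SD; C -> i; D -> AA; E -> CB

Nullable: {B}; after ε-elimination: S -> a | ai | iS | aiB; B -> a | Saa.
No unit productions to eliminate.
TERM: introduce A -> a, C -> i and substitute in every rule of length ≥2.
BIN: B -> SAA becomes B -> SD, D -> AA; S -> ACB becomes S -> AE, E -> CB.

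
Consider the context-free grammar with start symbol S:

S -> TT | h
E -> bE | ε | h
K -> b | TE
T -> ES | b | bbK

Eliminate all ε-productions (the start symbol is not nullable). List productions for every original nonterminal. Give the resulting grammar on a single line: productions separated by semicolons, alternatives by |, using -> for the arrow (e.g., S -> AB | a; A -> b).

S -> h | TT; E -> b | h | bE; K -> T | b | TE; T -> S | b | ES | bbK

Nullable set: {E}.
Drop E -> ε.
E -> bE: E nullable, giving b | bE.
K -> TE: E nullable, giving T | TE.
T -> ES: E nullable, giving ES | S.
Unchanged (no nullable symbols): S -> TT; S -> h; E -> h; K -> b; T -> b; T -> bbK.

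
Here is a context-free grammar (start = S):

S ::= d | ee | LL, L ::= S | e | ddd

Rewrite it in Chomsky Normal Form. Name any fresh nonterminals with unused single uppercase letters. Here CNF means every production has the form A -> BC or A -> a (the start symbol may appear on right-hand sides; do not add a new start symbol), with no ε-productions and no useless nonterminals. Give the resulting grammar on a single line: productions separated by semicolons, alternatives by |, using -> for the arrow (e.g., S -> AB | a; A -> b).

No ε-productions.
After unit-elimination: S -> d | LL | ee; L -> d | e | LL | ee | ddd.
TERM: introduce A -> d, B -> e and substitute in every rule of length ≥2.
BIN: L -> AAA becomes L -> AC, C -> AA.

S -> d | BB | LL; A -> d; B -> e; C -> AA; L -> d | e | AC | BB | LL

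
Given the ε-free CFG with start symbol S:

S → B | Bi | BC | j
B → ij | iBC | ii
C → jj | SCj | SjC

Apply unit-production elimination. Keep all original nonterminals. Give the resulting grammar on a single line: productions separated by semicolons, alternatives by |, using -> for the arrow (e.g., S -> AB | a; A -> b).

S -> j | BC | Bi | ii | ij | iBC; B -> ii | ij | iBC; C -> jj | SCj | SjC

Unit productions: S->B.
Unit pairs (A ⇒* B via units): (S,B).
S: inherits non-unit rules of {B, S} → BC | Bi | iBC | ii | ij | j.
B: inherits non-unit rules of {B} → iBC | ii | ij.
C: inherits non-unit rules of {C} → SCj | SjC | jj.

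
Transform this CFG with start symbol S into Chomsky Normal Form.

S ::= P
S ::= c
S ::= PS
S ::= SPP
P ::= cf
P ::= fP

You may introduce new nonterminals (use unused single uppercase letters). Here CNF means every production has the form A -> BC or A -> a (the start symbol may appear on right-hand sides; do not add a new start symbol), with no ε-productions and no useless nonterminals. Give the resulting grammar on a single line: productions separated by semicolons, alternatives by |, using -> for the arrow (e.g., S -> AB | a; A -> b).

No ε-productions.
After unit-elimination: S -> c | PS | cf | fP | SPP; P -> cf | fP.
TERM: introduce A -> c, B -> f and substitute in every rule of length ≥2.
BIN: S -> SPP becomes S -> SC, C -> PP.

S -> c | AB | BP | PS | SC; A -> c; B -> f; C -> PP; P -> AB | BP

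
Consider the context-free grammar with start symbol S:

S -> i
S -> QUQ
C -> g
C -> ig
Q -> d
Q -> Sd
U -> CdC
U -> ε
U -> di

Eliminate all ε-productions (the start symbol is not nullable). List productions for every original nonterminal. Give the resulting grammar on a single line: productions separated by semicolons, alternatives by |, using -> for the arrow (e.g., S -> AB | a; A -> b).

S -> i | QQ | QUQ; C -> g | ig; Q -> d | Sd; U -> di | CdC

Nullable set: {U}.
S -> QUQ: U nullable, giving QQ | QUQ.
Drop U -> ε.
Unchanged (no nullable symbols): S -> i; C -> g; C -> ig; Q -> Sd; Q -> d; U -> CdC; U -> di.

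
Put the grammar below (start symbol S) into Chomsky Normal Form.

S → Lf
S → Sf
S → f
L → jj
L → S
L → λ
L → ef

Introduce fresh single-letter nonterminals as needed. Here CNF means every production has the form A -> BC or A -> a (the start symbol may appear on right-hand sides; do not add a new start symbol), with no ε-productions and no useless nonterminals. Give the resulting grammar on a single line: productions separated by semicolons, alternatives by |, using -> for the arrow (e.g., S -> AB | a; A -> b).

S -> f | LA | SA; A -> f; B -> e; C -> j; L -> f | BA | CC | LA | SA

Nullable: {L}; after ε-elimination: S -> f | Lf | Sf; L -> S | ef | jj.
After unit-elimination: S -> f | Lf | Sf; L -> f | Lf | Sf | ef | jj.
TERM: introduce B -> e, A -> f, C -> j and substitute in every rule of length ≥2.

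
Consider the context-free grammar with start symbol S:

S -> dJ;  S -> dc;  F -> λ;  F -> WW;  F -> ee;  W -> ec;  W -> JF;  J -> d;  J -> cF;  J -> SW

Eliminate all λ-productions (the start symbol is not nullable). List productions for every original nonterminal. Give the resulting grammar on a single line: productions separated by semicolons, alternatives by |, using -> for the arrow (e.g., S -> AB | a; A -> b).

S -> dJ | dc; F -> WW | ee; J -> c | d | SW | cF; W -> J | JF | ec

Nullable set: {F}.
Drop F -> λ.
J -> cF: F nullable, giving c | cF.
W -> JF: F nullable, giving J | JF.
Unchanged (no nullable symbols): S -> dJ; S -> dc; F -> WW; F -> ee; J -> SW; J -> d; W -> ec.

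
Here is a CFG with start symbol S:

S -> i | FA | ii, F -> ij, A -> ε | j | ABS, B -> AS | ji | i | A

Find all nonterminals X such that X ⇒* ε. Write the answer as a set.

{A, B}

Directly nullable (have an ε-rule): {A}.
B is nullable via B -> A (every symbol on the right is already known nullable).
Not nullable: F, S — each has a terminal in every rule's right-hand side or depends on a non-nullable symbol.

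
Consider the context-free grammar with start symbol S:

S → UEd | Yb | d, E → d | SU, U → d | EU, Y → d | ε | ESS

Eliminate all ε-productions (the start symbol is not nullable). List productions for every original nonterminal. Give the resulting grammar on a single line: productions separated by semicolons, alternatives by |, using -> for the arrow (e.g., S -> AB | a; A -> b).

Nullable set: {Y}.
S -> Yb: Y nullable, giving Yb | b.
Drop Y -> ε.
Unchanged (no nullable symbols): S -> UEd; S -> d; E -> SU; E -> d; U -> EU; U -> d; Y -> ESS; Y -> d.

S -> b | d | Yb | UEd; E -> d | SU; U -> d | EU; Y -> d | ESS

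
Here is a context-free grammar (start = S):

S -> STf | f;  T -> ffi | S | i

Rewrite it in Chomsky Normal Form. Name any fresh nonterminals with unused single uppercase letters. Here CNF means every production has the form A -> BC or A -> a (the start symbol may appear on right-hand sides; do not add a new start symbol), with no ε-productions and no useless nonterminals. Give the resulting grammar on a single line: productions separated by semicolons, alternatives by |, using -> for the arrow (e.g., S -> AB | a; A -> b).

No ε-productions.
After unit-elimination: S -> f | STf; T -> f | i | STf | ffi.
TERM: introduce A -> f, B -> i and substitute in every rule of length ≥2.
BIN: S -> STA becomes S -> SC, C -> TA; T -> AAB becomes T -> AD, D -> AB; T -> STA becomes T -> SE, E -> TA.

S -> f | SC; A -> f; B -> i; C -> TA; D -> AB; E -> TA; T -> f | i | AD | SE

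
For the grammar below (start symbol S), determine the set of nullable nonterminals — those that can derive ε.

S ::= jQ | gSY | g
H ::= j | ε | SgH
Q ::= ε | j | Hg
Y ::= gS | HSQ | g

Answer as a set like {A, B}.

Directly nullable (have an ε-rule): {H, Q}.
Not nullable: S, Y — each has a terminal in every rule's right-hand side or depends on a non-nullable symbol.

{H, Q}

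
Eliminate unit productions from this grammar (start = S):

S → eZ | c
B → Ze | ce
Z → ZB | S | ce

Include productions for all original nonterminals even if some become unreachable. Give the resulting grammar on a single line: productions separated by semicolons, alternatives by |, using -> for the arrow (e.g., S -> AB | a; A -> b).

S -> c | eZ; B -> Ze | ce; Z -> c | ZB | ce | eZ

Unit productions: Z->S.
Unit pairs (A ⇒* B via units): (Z,S).
S: inherits non-unit rules of {S} → c | eZ.
B: inherits non-unit rules of {B} → Ze | ce.
Z: inherits non-unit rules of {S, Z} → ZB | c | ce | eZ.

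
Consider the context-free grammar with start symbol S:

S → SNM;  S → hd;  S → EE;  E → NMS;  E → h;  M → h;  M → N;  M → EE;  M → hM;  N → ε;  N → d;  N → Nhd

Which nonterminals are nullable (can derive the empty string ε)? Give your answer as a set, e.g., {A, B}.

{M, N}

Directly nullable (have an ε-rule): {N}.
M is nullable via M -> N (every symbol on the right is already known nullable).
Not nullable: E, S — each has a terminal in every rule's right-hand side or depends on a non-nullable symbol.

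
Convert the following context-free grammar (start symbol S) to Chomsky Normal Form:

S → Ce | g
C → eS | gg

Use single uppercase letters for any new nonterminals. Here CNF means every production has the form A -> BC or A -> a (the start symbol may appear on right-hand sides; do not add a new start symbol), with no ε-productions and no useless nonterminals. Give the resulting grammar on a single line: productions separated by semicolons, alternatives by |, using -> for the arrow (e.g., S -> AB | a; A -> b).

No ε-productions.
No unit productions to eliminate.
TERM: introduce A -> e, B -> g and substitute in every rule of length ≥2.

S -> g | CA; A -> e; B -> g; C -> AS | BB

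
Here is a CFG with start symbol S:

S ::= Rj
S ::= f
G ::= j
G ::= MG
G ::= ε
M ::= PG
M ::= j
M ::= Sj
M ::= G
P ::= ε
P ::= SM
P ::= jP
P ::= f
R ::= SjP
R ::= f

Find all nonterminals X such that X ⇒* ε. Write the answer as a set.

{G, M, P}

Directly nullable (have an ε-rule): {G, P}.
M is nullable via M -> G (every symbol on the right is already known nullable).
Not nullable: R, S — each has a terminal in every rule's right-hand side or depends on a non-nullable symbol.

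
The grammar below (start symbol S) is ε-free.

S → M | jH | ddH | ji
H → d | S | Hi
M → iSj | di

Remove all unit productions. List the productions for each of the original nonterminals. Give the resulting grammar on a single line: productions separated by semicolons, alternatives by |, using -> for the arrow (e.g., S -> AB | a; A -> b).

S -> di | jH | ji | ddH | iSj; H -> d | Hi | di | jH | ji | ddH | iSj; M -> di | iSj

Unit productions: H->S, S->M.
Unit pairs (A ⇒* B via units): (H,M), (H,S), (S,M).
S: inherits non-unit rules of {M, S} → ddH | di | iSj | jH | ji.
H: inherits non-unit rules of {H, M, S} → Hi | d | ddH | di | iSj | jH | ji.
M: inherits non-unit rules of {M} → di | iSj.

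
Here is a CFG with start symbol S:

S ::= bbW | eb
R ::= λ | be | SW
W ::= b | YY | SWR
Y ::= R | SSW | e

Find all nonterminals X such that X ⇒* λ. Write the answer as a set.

Directly nullable (have an ε-rule): {R}.
Y is nullable via Y -> R (every symbol on the right is already known nullable).
W is nullable via W -> YY (every symbol on the right is already known nullable).
Not nullable: S — each has a terminal in every rule's right-hand side or depends on a non-nullable symbol.

{R, W, Y}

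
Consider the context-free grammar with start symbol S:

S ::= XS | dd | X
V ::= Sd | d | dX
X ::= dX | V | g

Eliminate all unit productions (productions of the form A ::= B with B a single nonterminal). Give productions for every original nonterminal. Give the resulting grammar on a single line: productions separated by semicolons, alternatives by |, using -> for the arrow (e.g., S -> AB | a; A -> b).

S -> d | g | Sd | XS | dX | dd; V -> d | Sd | dX; X -> d | g | Sd | dX

Unit productions: S->X, X->V.
Unit pairs (A ⇒* B via units): (S,V), (S,X), (X,V).
S: inherits non-unit rules of {S, V, X} → Sd | XS | d | dX | dd | g.
V: inherits non-unit rules of {V} → Sd | d | dX.
X: inherits non-unit rules of {V, X} → Sd | d | dX | g.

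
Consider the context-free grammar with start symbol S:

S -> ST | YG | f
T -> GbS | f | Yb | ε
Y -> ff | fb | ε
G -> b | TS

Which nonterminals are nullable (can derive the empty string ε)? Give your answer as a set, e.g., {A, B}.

Directly nullable (have an ε-rule): {T, Y}.
Not nullable: G, S — each has a terminal in every rule's right-hand side or depends on a non-nullable symbol.

{T, Y}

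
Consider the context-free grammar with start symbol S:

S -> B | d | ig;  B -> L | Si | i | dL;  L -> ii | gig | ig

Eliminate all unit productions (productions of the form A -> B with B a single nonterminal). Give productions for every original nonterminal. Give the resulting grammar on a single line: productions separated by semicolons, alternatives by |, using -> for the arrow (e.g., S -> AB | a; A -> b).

S -> d | i | Si | dL | ig | ii | gig; B -> i | Si | dL | ig | ii | gig; L -> ig | ii | gig

Unit productions: B->L, S->B.
Unit pairs (A ⇒* B via units): (B,L), (S,B), (S,L).
S: inherits non-unit rules of {B, L, S} → Si | d | dL | gig | i | ig | ii.
B: inherits non-unit rules of {B, L} → Si | dL | gig | i | ig | ii.
L: inherits non-unit rules of {L} → gig | ig | ii.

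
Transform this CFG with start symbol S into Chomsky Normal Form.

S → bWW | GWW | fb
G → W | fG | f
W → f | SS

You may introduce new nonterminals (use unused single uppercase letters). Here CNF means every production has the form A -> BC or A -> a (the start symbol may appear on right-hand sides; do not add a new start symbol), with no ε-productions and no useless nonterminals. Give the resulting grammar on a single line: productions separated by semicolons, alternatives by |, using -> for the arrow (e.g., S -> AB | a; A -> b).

S -> AB | BC | GD; A -> f; B -> b; C -> WW; D -> WW; G -> f | AG | SS; W -> f | SS

No ε-productions.
After unit-elimination: S -> fb | GWW | bWW; G -> f | SS | fG; W -> f | SS.
TERM: introduce B -> b, A -> f and substitute in every rule of length ≥2.
BIN: S -> BWW becomes S -> BC, C -> WW; S -> GWW becomes S -> GD, D -> WW.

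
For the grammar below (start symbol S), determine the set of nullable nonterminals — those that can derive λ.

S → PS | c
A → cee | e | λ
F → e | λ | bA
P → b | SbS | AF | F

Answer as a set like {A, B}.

Directly nullable (have an ε-rule): {A, F}.
P is nullable via P -> F (every symbol on the right is already known nullable).
Not nullable: S — each has a terminal in every rule's right-hand side or depends on a non-nullable symbol.

{A, F, P}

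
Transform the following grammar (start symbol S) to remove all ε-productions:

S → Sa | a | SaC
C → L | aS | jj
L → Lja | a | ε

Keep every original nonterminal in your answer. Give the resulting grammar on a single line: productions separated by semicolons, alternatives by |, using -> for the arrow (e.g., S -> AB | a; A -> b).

Nullable set: {C, L}.
S -> SaC: C nullable, giving Sa | SaC.
C -> L: L nullable, giving L.
Drop L -> ε.
L -> Lja: L nullable, giving Lja | ja.
Unchanged (no nullable symbols): S -> Sa; S -> a; C -> aS; C -> jj; L -> a.

S -> a | Sa | SaC; C -> L | aS | jj; L -> a | ja | Lja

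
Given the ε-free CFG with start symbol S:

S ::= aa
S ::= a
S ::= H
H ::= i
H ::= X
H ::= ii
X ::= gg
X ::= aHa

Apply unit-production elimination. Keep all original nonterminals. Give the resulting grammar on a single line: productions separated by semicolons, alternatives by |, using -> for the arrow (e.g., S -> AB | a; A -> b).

Unit productions: H->X, S->H.
Unit pairs (A ⇒* B via units): (H,X), (S,H), (S,X).
S: inherits non-unit rules of {H, S, X} → a | aHa | aa | gg | i | ii.
H: inherits non-unit rules of {H, X} → aHa | gg | i | ii.
X: inherits non-unit rules of {X} → aHa | gg.

S -> a | i | aa | gg | ii | aHa; H -> i | gg | ii | aHa; X -> gg | aHa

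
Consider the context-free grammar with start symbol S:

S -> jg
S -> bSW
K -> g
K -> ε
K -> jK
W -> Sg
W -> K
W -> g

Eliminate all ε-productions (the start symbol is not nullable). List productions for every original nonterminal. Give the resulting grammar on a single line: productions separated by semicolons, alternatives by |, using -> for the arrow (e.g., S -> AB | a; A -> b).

S -> bS | jg | bSW; K -> g | j | jK; W -> K | g | Sg

Nullable set: {K, W}.
S -> bSW: W nullable, giving bS | bSW.
Drop K -> ε.
K -> jK: K nullable, giving j | jK.
W -> K: K nullable, giving K.
Unchanged (no nullable symbols): S -> jg; K -> g; W -> Sg; W -> g.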